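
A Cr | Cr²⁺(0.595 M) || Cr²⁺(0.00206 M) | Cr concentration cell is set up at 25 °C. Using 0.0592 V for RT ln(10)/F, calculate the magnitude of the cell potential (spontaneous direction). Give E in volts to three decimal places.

+0.073 V

For a concentration cell E°cell = 0. The 0.595 M side is the cathode (reduction is favoured where [Cr²⁺] is higher).
With n = 2, E = −(0.0592/2) log([Cr²⁺]ₐₙ/[Cr²⁺]꜀ₐₜ) = −(0.0592/2) log(0.00206/0.595) = −(0.0592/2)(-2.461) = +0.073 V.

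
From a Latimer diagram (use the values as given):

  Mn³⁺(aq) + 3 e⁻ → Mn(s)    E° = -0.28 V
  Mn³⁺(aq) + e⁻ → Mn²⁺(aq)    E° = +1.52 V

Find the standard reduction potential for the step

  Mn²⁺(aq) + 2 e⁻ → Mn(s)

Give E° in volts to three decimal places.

-1.180 V

Sequential free energies add, so n₃E°₃ = n₁E°₁ + n₂E°₂.
With n₃ = 3, and the known step contributing 1×(+1.52) V, the unknown satisfies 2·E° = 3×(-0.28) − 1×(+1.52) = -2.360.
E° = -2.360 / 2 = -1.180 V.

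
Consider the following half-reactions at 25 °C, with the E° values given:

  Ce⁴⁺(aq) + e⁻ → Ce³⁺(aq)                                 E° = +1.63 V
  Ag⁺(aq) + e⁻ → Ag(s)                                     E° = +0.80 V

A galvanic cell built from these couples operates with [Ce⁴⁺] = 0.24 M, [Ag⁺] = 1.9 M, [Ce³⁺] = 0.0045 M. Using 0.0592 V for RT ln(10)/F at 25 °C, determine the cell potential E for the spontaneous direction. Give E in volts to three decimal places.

Ce⁴⁺/Ce³⁺ is the cathode (higher E°), Ag⁺/Ag the anode: E°cell = +1.63 − (+0.80) = +0.83 V, n = 1.
Overall: Ce⁴⁺(aq) + Ag(s) → Ce³⁺(aq) + Ag⁺(aq)
Q = [Ce³⁺]·[Ag⁺] / ([Ce⁴⁺]); log Q = -1.448.
E = E° − (0.0592/n) log Q = +0.83 − (0.0592/1)(-1.448) = +0.916 V.

+0.916 V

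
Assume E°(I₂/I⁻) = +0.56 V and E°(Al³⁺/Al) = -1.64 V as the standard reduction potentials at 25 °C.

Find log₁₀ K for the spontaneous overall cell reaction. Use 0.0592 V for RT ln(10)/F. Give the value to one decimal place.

223.0

Cathode: I₂/I⁻; anode: Al³⁺/Al. E°cell = +2.20 V, n = 6.
log K = nE°cell / 0.0592 = (6)(+2.20) / 0.0592 = 223.0.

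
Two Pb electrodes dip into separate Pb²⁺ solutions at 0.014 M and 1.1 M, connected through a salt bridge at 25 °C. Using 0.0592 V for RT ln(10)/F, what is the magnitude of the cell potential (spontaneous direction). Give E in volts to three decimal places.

For a concentration cell E°cell = 0. The 1.1 M side is the cathode (reduction is favoured where [Pb²⁺] is higher).
With n = 2, E = −(0.0592/2) log([Pb²⁺]ₐₙ/[Pb²⁺]꜀ₐₜ) = −(0.0592/2) log(0.014/1.1) = −(0.0592/2)(-1.895) = +0.056 V.

+0.056 V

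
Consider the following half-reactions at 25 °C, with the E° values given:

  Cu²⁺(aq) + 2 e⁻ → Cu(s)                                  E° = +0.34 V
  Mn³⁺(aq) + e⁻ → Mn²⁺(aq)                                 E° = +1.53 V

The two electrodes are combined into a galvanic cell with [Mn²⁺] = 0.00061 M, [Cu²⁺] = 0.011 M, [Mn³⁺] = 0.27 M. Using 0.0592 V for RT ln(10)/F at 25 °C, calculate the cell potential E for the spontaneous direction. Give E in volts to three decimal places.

+1.405 V

Mn³⁺/Mn²⁺ is the cathode (higher E°), Cu²⁺/Cu the anode: E°cell = +1.53 − (+0.34) = +1.19 V, n = 2.
Overall: 2 Mn³⁺(aq) + Cu(s) → 2 Mn²⁺(aq) + Cu²⁺(aq)
Q = [Mn²⁺]^2·[Cu²⁺] / ([Mn³⁺]^2); log Q = -7.251.
E = E° − (0.0592/n) log Q = +1.19 − (0.0592/2)(-7.251) = +1.405 V.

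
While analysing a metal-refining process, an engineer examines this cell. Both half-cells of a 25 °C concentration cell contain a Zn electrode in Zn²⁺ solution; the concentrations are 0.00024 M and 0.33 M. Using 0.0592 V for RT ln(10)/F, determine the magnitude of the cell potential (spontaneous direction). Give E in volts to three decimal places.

+0.093 V

For a concentration cell E°cell = 0. The 0.33 M side is the cathode (reduction is favoured where [Zn²⁺] is higher).
With n = 2, E = −(0.0592/2) log([Zn²⁺]ₐₙ/[Zn²⁺]꜀ₐₜ) = −(0.0592/2) log(0.00024/0.33) = −(0.0592/2)(-3.138) = +0.093 V.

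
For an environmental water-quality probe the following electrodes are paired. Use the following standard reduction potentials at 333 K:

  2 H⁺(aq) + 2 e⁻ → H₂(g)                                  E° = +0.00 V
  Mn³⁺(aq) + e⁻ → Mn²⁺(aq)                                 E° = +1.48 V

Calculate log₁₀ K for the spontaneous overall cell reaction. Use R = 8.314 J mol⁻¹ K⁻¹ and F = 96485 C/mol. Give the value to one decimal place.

44.8

Cathode: Mn³⁺/Mn²⁺; anode: H⁺/H₂. E°cell = (+1.48) − (+0.00) = +1.48 V, with n = 2.
ΔG° = −nFE° = −RT ln K, so ln K = nFE°/(RT) = (2)(96485)(+1.48) / ((8.314)(333)) = 103.157.
log₁₀ K = 103.157 / ln 10 = 44.8.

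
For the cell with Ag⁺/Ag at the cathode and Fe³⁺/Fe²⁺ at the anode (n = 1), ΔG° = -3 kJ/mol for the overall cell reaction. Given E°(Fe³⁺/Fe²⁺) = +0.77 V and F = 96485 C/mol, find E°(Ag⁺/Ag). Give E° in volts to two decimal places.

+0.80 V

E°cell = −ΔG°/(nF) = −(-3×10³)/((1)(96485)) = +0.031 V.
Since Ag⁺/Ag is the cathode and Fe³⁺/Fe²⁺ the anode, E°cell = E°(Ag⁺/Ag) − E°(Fe³⁺/Fe²⁺).
So E°(Ag⁺/Ag) = E°cell + E°(Fe³⁺/Fe²⁺) = +0.031 + (+0.77) = +0.80 V.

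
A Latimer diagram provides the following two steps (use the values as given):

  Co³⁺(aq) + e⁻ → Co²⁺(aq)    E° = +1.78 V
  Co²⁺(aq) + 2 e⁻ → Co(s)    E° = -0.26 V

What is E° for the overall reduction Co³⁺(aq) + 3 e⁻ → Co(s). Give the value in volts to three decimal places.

+0.420 V

Adding the free-energy changes (−nFE°) of the two steps gives −n₃FE°₃ = −n₁FE°₁ − n₂FE°₂.
E°₃ = (1×+1.78 + 2×-0.26) / 3 = (+1.260) / 3 = +0.420 V.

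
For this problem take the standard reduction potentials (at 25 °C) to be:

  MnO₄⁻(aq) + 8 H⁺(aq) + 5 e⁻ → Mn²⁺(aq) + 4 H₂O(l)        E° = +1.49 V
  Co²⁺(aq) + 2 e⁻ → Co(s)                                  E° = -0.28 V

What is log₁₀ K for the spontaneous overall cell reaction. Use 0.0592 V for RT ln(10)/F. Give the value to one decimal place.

Cathode: MnO₄⁻/Mn²⁺; anode: Co²⁺/Co. E°cell = +1.77 V, n = 10.
log K = nE°cell / 0.0592 = (10)(+1.77) / 0.0592 = 299.0.

299.0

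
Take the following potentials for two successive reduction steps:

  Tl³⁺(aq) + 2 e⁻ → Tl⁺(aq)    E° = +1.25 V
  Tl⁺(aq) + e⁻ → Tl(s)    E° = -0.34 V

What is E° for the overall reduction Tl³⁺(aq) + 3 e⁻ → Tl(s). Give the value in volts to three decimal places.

+0.720 V

Standard free energies of sequential steps add: ΔG°₃ = ΔG°₁ + ΔG°₂, so n₃E°₃ = n₁E°₁ + n₂E°₂.
E°₃ = (2×+1.25 + 1×-0.34) / 3 = (+2.160) / 3 = +0.720 V.
E° values themselves are not directly additive — weighting by electron count is essential.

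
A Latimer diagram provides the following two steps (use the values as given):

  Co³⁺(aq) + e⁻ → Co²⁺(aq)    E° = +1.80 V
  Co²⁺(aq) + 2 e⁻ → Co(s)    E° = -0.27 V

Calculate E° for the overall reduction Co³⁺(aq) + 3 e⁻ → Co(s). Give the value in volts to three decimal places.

Standard free energies of sequential steps add: ΔG°₃ = ΔG°₁ + ΔG°₂, so n₃E°₃ = n₁E°₁ + n₂E°₂.
E°₃ = (1×+1.80 + 2×-0.27) / 3 = (+1.260) / 3 = +0.420 V.

+0.420 V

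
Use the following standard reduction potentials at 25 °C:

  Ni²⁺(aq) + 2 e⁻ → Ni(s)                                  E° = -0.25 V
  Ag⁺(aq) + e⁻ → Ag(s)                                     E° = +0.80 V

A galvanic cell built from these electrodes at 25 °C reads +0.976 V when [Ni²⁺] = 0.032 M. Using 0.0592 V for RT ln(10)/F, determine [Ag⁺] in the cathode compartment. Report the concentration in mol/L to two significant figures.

0.010 M

Ag⁺/Ag is the cathode, Ni²⁺/Ni the anode: E°cell = +1.05 V, n = 2.
Overall reaction: 2 Ag⁺(aq) + Ni(s) → 2 Ag(s) + Ni²⁺(aq); Q = [Ni²⁺]^1/[Ag⁺]^2.
From E = E° − (0.0592/n) log Q: log Q = (E° − E)·n/0.0592 = (+1.05 − (+0.976))·2/0.0592 = 2.5000.
So 2·log[Ag⁺] = 1·log(0.032) − log Q = -1.4949 − (2.5000) = -3.9949; log[Ag⁺] = -3.9949 / 2 = -1.9974; [Ag⁺] = 10^(-1.9974) ≈ 0.010 M.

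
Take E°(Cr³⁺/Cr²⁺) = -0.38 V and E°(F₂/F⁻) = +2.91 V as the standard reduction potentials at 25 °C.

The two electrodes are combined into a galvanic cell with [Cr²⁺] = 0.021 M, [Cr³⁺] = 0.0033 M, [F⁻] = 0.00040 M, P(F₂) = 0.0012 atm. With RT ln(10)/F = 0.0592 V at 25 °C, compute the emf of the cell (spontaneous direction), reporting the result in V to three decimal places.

+3.452 V

F₂/F⁻ is the cathode (higher E°), Cr³⁺/Cr²⁺ the anode: E°cell = +2.91 − (-0.38) = +3.29 V, n = 2.
Overall: F₂(g) + 2 Cr²⁺(aq) → 2 F⁻(aq) + 2 Cr³⁺(aq)
Q = [F⁻]^2·[Cr³⁺]^2 / (P(F₂)·[Cr²⁺]^2); log Q = -5.482.
E = E° − (0.0592/n) log Q = +3.29 − (0.0592/2)(-5.482) = +3.452 V.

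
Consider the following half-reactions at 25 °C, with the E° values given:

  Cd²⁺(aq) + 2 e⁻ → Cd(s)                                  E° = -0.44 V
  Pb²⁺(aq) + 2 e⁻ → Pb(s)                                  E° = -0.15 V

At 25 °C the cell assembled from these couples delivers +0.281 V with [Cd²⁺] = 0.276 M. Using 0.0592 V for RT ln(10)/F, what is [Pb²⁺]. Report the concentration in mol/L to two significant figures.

0.14 M

Pb²⁺/Pb is the cathode, Cd²⁺/Cd the anode: E°cell = +0.29 V, n = 2.
Overall reaction: Pb²⁺(aq) + Cd(s) → Pb(s) + Cd²⁺(aq); Q = [Cd²⁺]^1/[Pb²⁺]^1.
From E = E° − (0.0592/n) log Q: log Q = (E° − E)·n/0.0592 = (+0.29 − (+0.281))·2/0.0592 = 0.3041.
So 1·log[Pb²⁺] = 1·log(0.276) − log Q = -0.5591 − (0.3041) = -0.8632; [Pb²⁺] = 10^(-0.8632) ≈ 0.14 M.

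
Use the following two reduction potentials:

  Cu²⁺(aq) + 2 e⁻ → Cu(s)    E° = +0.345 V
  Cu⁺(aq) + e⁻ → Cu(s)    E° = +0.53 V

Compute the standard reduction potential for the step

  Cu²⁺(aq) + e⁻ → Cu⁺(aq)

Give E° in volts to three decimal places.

+0.160 V

Sequential free energies add, so n₃E°₃ = n₁E°₁ + n₂E°₂.
With n₃ = 2, and the known step contributing 1×(+0.53) V, the unknown satisfies 1·E° = 2×(+0.345) − 1×(+0.53) = +0.160.
E° = +0.160 / 1 = +0.160 V.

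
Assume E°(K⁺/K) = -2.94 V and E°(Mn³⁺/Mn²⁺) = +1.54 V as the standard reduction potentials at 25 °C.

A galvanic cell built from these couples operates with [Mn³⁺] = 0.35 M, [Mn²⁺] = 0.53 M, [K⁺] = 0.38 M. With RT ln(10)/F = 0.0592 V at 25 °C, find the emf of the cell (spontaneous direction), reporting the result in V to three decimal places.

Mn³⁺/Mn²⁺ is the cathode (higher E°), K⁺/K the anode: E°cell = +1.54 − (-2.94) = +4.48 V, n = 1.
Overall: Mn³⁺(aq) + K(s) → Mn²⁺(aq) + K⁺(aq)
Q = [Mn²⁺]·[K⁺] / ([Mn³⁺]); log Q = -0.240.
E = E° − (0.0592/n) log Q = +4.48 − (0.0592/1)(-0.240) = +4.494 V.

+4.494 V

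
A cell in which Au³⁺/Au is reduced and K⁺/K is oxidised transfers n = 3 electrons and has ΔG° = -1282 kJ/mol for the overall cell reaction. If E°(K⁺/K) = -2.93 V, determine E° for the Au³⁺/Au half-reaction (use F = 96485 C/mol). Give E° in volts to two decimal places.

+1.50 V

E°cell = −ΔG°/(nF) = −(-1282×10³)/((3)(96485)) = +4.429 V.
Since Au³⁺/Au is the cathode and K⁺/K the anode, E°cell = E°(Au³⁺/Au) − E°(K⁺/K).
So E°(Au³⁺/Au) = E°cell + E°(K⁺/K) = +4.429 + (-2.93) = +1.50 V.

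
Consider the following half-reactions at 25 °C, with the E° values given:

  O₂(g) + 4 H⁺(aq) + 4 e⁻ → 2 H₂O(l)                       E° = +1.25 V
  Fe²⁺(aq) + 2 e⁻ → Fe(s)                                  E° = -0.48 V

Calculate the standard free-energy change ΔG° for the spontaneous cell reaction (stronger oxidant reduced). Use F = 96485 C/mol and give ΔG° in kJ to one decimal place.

-667.7 kJ

O₂/H₂O (E° = +1.25 V) is the cathode; Fe²⁺/Fe (E° = -0.48 V) is the anode, so E°cell = +1.73 V.
Balancing electrons gives n = 4 (lcm of 4 and 2).
ΔG° = −nFE° = −(4)(96485)(+1.73) = -667,676 J = -667.7 kJ.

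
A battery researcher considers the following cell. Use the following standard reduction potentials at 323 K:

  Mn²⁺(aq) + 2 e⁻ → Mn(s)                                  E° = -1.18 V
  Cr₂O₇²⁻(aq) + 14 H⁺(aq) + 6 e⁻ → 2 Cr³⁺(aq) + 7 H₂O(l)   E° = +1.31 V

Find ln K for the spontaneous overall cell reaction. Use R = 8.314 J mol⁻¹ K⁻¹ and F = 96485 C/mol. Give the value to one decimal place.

536.8

Cathode: Cr₂O₇²⁻/Cr³⁺; anode: Mn²⁺/Mn. E°cell = (+1.31) − (-1.18) = +2.49 V, with n = 6.
ΔG° = −nFE° = −RT ln K, so ln K = nFE°/(RT) = (6)(96485)(+2.49) / ((8.314)(323)) = 536.782.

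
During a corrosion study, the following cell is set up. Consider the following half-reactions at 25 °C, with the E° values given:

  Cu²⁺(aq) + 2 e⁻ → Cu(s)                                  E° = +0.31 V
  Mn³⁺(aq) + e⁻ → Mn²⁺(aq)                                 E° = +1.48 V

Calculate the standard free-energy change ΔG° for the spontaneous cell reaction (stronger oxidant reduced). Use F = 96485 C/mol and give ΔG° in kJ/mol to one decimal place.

-225.8 kJ/mol

Mn³⁺/Mn²⁺ (E° = +1.48 V) is the cathode; Cu²⁺/Cu (E° = +0.31 V) is the anode, so E°cell = +1.17 V.
Balancing electrons gives n = 2 (lcm of 1 and 2).
ΔG° = −nFE° = −(2)(96485)(+1.17) = -225,775 J = -225.8 kJ/mol.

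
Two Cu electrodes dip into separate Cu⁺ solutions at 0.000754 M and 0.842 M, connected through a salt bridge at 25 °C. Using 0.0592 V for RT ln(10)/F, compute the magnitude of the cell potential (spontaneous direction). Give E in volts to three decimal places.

For a concentration cell E°cell = 0. The 0.842 M side is the cathode (reduction is favoured where [Cu⁺] is higher).
With n = 1, E = −(0.0592/1) log([Cu⁺]ₐₙ/[Cu⁺]꜀ₐₜ) = −(0.0592/1) log(0.000754/0.842) = −(0.0592/1)(-3.048) = +0.180 V.

+0.180 V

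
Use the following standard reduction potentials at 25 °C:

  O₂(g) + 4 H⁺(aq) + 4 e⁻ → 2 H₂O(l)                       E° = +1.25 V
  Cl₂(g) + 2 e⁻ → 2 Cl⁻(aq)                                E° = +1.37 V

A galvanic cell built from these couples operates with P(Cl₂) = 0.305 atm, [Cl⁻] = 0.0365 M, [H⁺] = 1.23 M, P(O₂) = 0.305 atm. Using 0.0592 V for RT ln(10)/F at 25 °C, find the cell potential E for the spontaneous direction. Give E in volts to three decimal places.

Cl₂/Cl⁻ is the cathode (higher E°), O₂/H₂O the anode: E°cell = +1.37 − (+1.25) = +0.12 V, n = 4.
Overall: 2 Cl₂(g) + 2 H₂O(l) → 4 Cl⁻(aq) + O₂(g) + 4 H⁺(aq)
Q = [Cl⁻]^4·P(O₂)·[H⁺]^4 / (P(Cl₂)^2); log Q = -4.876.
E = E° − (0.0592/n) log Q = +0.12 − (0.0592/4)(-4.876) = +0.192 V.

+0.192 V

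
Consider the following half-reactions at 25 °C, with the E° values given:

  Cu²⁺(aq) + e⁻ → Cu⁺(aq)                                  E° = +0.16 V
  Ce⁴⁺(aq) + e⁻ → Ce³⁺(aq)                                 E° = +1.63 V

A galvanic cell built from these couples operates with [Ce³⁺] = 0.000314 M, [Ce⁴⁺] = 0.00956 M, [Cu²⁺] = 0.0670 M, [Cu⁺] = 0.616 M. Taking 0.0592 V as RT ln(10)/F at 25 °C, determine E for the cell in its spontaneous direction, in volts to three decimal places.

Ce⁴⁺/Ce³⁺ is the cathode (higher E°), Cu²⁺/Cu⁺ the anode: E°cell = +1.63 − (+0.16) = +1.47 V, n = 1.
Overall: Ce⁴⁺(aq) + Cu⁺(aq) → Ce³⁺(aq) + Cu²⁺(aq)
Q = [Ce³⁺]·[Cu²⁺] / ([Ce⁴⁺]·[Cu⁺]); log Q = -2.447.
E = E° − (0.0592/n) log Q = +1.47 − (0.0592/1)(-2.447) = +1.615 V.

+1.615 V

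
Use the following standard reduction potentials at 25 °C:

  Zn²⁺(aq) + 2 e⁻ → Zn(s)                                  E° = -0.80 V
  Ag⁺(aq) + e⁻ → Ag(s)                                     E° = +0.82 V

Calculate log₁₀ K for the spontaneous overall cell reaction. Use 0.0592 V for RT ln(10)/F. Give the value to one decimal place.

Cathode: Ag⁺/Ag; anode: Zn²⁺/Zn. E°cell = +1.62 V, n = 2.
log K = nE°cell / 0.0592 = (2)(+1.62) / 0.0592 = 54.7.

54.7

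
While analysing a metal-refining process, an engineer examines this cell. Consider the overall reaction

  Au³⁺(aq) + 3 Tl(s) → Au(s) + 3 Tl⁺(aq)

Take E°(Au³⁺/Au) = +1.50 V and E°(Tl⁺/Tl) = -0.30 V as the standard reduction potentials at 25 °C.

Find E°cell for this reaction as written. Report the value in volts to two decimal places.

The Au³⁺/Au couple has the higher reduction potential, so it is the cathode; Tl⁺/Tl is oxidised at the anode.
E°cell = E°(cathode) − E°(anode) = (+1.50) − (-0.30) = +1.80 V.

+1.80 V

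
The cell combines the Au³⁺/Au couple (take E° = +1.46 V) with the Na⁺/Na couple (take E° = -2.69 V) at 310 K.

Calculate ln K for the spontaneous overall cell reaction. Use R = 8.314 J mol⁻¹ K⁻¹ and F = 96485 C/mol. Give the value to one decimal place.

Cathode: Au³⁺/Au; anode: Na⁺/Na. E°cell = (+1.46) − (-2.69) = +4.15 V, with n = 3.
ΔG° = −nFE° = −RT ln K, so ln K = nFE°/(RT) = (3)(96485)(+4.15) / ((8.314)(310)) = 466.077.

466.1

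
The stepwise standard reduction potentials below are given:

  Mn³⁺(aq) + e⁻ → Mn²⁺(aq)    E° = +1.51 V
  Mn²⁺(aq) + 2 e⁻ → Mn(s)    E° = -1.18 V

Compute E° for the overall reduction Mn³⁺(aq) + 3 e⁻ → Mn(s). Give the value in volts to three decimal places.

-0.283 V

Since ΔG° = −nFE° is additive over sequential reductions, n₃E°₃ = n₁E°₁ + n₂E°₂.
E°₃ = (1×+1.51 + 2×-1.18) / 3 = (-0.850) / 3 = -0.283 V.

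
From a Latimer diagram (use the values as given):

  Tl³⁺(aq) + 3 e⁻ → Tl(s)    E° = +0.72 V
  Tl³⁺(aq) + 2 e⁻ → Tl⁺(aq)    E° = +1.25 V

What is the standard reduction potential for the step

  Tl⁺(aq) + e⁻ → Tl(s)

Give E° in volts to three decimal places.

Sequential free energies add, so n₃E°₃ = n₁E°₁ + n₂E°₂.
With n₃ = 3, and the known step contributing 2×(+1.25) V, the unknown satisfies 1·E° = 3×(+0.72) − 2×(+1.25) = -0.340.
E° = -0.340 / 1 = -0.340 V.

-0.340 V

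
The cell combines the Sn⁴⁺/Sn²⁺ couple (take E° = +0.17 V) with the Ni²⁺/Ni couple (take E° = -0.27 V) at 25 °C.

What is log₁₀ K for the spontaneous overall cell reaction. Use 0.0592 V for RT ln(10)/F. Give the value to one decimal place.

Cathode: Sn⁴⁺/Sn²⁺; anode: Ni²⁺/Ni. E°cell = +0.44 V, n = 2.
log K = nE°cell / 0.0592 = (2)(+0.44) / 0.0592 = 14.9.

14.9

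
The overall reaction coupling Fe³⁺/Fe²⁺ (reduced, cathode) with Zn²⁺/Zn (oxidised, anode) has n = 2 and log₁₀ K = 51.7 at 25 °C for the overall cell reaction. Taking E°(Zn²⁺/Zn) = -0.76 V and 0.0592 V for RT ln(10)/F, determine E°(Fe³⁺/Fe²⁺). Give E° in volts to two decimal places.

+0.77 V

E°cell = (0.0592/n)·log K = (0.0592/2)(51.7) = +1.530 V.
Since Fe³⁺/Fe²⁺ is the cathode and Zn²⁺/Zn the anode, E°cell = E°(Fe³⁺/Fe²⁺) − E°(Zn²⁺/Zn).
So E°(Fe³⁺/Fe²⁺) = E°cell + E°(Zn²⁺/Zn) = +1.530 + (-0.76) = +0.77 V.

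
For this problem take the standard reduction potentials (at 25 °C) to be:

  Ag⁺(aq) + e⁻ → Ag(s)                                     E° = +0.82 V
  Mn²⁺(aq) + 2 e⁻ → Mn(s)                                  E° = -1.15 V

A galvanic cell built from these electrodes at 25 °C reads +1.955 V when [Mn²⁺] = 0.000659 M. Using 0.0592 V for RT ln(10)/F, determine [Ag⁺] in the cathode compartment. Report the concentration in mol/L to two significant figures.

0.014 M

Ag⁺/Ag is the cathode, Mn²⁺/Mn the anode: E°cell = +1.97 V, n = 2.
Overall reaction: 2 Ag⁺(aq) + Mn(s) → 2 Ag(s) + Mn²⁺(aq); Q = [Mn²⁺]^1/[Ag⁺]^2.
From E = E° − (0.0592/n) log Q: log Q = (E° − E)·n/0.0592 = (+1.97 − (+1.955))·2/0.0592 = 0.5068.
So 2·log[Ag⁺] = 1·log(0.000659) − log Q = -3.1811 − (0.5068) = -3.6879; log[Ag⁺] = -3.6879 / 2 = -1.8439; [Ag⁺] = 10^(-1.8439) ≈ 0.014 M.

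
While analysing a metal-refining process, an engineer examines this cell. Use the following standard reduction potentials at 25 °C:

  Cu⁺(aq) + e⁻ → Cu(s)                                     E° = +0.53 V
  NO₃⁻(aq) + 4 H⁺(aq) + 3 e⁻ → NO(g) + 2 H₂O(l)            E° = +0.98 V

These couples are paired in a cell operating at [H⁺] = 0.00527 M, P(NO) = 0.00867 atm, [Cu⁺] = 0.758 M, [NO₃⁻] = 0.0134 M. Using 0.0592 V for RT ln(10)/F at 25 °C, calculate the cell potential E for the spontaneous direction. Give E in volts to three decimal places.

+0.281 V

NO₃⁻/NO is the cathode (higher E°), Cu⁺/Cu the anode: E°cell = +0.98 − (+0.53) = +0.45 V, n = 3.
Overall: NO₃⁻(aq) + 4 H⁺(aq) + 3 Cu(s) → NO(g) + 2 H₂O(l) + 3 Cu⁺(aq)
Q = P(NO)·[Cu⁺]^3 / ([NO₃⁻]·[H⁺]^4); log Q = 8.563.
E = E° − (0.0592/n) log Q = +0.45 − (0.0592/3)(8.563) = +0.281 V.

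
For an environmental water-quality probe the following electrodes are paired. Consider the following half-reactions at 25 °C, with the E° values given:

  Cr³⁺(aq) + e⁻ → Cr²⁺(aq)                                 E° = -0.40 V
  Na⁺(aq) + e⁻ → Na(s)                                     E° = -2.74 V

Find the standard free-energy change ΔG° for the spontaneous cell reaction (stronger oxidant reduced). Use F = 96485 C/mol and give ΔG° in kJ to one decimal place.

Cr³⁺/Cr²⁺ (E° = -0.40 V) is the cathode; Na⁺/Na (E° = -2.74 V) is the anode, so E°cell = +2.34 V.
Balancing electrons gives n = 1 (lcm of 1 and 1).
ΔG° = −nFE° = −(1)(96485)(+2.34) = -225,775 J = -225.8 kJ.

-225.8 kJ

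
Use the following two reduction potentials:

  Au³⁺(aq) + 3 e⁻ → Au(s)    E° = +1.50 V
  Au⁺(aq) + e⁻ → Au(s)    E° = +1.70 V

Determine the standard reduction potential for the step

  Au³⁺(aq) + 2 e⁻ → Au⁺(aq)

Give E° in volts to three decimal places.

Sequential free energies add, so n₃E°₃ = n₁E°₁ + n₂E°₂.
With n₃ = 3, and the known step contributing 1×(+1.70) V, the unknown satisfies 2·E° = 3×(+1.50) − 1×(+1.70) = +2.800.
E° = +2.800 / 2 = +1.400 V.

+1.400 V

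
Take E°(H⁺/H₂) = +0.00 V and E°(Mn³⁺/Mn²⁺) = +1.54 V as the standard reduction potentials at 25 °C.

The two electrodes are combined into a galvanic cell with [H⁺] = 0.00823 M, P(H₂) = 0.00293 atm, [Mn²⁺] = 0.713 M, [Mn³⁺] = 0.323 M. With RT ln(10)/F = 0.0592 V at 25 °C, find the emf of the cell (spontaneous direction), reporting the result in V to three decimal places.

Mn³⁺/Mn²⁺ is the cathode (higher E°), H⁺/H₂ the anode: E°cell = +1.54 − (+0.00) = +1.54 V, n = 2.
Overall: 2 Mn³⁺(aq) + H₂(g) → 2 Mn²⁺(aq) + 2 H⁺(aq)
Q = [Mn²⁺]^2·[H⁺]^2 / ([Mn³⁺]^2·P(H₂)); log Q = -0.948.
E = E° − (0.0592/n) log Q = +1.54 − (0.0592/2)(-0.948) = +1.568 V.

+1.568 V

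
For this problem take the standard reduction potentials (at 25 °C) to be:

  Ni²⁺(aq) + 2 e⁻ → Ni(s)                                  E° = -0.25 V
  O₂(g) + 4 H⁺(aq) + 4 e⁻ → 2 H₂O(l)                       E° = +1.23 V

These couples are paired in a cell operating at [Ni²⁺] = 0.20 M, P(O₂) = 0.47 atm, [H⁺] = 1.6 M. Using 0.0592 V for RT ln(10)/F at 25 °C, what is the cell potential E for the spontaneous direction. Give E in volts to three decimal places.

+1.508 V

O₂/H₂O is the cathode (higher E°), Ni²⁺/Ni the anode: E°cell = +1.23 − (-0.25) = +1.48 V, n = 4.
Overall: O₂(g) + 4 H⁺(aq) + 2 Ni(s) → 2 H₂O(l) + 2 Ni²⁺(aq)
Q = [Ni²⁺]^2 / (P(O₂)·[H⁺]^4); log Q = -1.887.
E = E° − (0.0592/n) log Q = +1.48 − (0.0592/4)(-1.887) = +1.508 V.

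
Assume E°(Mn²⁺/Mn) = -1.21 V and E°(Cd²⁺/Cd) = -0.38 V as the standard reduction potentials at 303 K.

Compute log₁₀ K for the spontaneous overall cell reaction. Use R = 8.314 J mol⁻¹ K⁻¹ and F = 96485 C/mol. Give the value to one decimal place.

27.6

Cathode: Cd²⁺/Cd; anode: Mn²⁺/Mn. E°cell = (-0.38) − (-1.21) = +0.83 V, with n = 2.
ΔG° = −nFE° = −RT ln K, so ln K = nFE°/(RT) = (2)(96485)(+0.83) / ((8.314)(303)) = 63.579.
log₁₀ K = 63.579 / ln 10 = 27.6.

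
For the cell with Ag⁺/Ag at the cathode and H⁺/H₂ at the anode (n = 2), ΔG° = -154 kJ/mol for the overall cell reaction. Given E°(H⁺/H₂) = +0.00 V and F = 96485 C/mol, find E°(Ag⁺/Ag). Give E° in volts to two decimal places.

E°cell = −ΔG°/(nF) = −(-154×10³)/((2)(96485)) = +0.798 V.
Since Ag⁺/Ag is the cathode and H⁺/H₂ the anode, E°cell = E°(Ag⁺/Ag) − E°(H⁺/H₂).
So E°(Ag⁺/Ag) = E°cell + E°(H⁺/H₂) = +0.798 + (+0.00) = +0.80 V.

+0.80 V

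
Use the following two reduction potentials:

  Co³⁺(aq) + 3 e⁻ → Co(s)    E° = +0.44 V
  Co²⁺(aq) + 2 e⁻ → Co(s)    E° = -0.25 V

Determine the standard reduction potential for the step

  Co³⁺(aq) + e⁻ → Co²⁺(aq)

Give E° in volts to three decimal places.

+1.820 V

Sequential free energies add, so n₃E°₃ = n₁E°₁ + n₂E°₂.
With n₃ = 3, and the known step contributing 2×(-0.25) V, the unknown satisfies 1·E° = 3×(+0.44) − 2×(-0.25) = +1.820.
E° = +1.820 / 1 = +1.820 V.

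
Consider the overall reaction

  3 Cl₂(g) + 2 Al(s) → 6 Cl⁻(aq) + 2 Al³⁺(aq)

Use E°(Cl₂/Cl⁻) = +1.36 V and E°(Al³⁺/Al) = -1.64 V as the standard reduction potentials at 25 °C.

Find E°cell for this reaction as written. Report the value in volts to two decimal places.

+3.00 V

The Cl₂/Cl⁻ couple has the higher reduction potential, so it is the cathode; Al³⁺/Al is oxidised at the anode.
E°cell = E°(cathode) − E°(anode) = (+1.36) − (-1.64) = +3.00 V.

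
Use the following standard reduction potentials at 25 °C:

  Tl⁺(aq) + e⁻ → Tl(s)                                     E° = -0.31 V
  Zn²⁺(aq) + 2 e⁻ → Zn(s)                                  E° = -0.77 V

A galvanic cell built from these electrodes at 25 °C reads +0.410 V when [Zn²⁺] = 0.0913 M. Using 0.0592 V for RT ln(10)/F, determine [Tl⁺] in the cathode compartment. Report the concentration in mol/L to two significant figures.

Tl⁺/Tl is the cathode, Zn²⁺/Zn the anode: E°cell = +0.46 V, n = 2.
Overall reaction: 2 Tl⁺(aq) + Zn(s) → 2 Tl(s) + Zn²⁺(aq); Q = [Zn²⁺]^1/[Tl⁺]^2.
From E = E° − (0.0592/n) log Q: log Q = (E° − E)·n/0.0592 = (+0.46 − (+0.410))·2/0.0592 = 1.6892.
So 2·log[Tl⁺] = 1·log(0.0913) − log Q = -1.0395 − (1.6892) = -2.7287; log[Tl⁺] = -2.7287 / 2 = -1.3643; [Tl⁺] = 10^(-1.3643) ≈ 0.043 M.

0.043 M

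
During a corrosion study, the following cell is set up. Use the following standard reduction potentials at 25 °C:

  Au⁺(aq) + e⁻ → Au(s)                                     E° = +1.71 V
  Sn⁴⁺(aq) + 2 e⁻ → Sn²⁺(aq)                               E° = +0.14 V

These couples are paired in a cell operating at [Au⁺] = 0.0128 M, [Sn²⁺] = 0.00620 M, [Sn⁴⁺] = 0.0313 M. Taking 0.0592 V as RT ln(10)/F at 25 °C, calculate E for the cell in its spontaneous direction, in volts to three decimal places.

Au⁺/Au is the cathode (higher E°), Sn⁴⁺/Sn²⁺ the anode: E°cell = +1.71 − (+0.14) = +1.57 V, n = 2.
Overall: 2 Au⁺(aq) + Sn²⁺(aq) → 2 Au(s) + Sn⁴⁺(aq)
Q = [Sn⁴⁺] / ([Au⁺]^2·[Sn²⁺]); log Q = 4.489.
E = E° − (0.0592/n) log Q = +1.57 − (0.0592/2)(4.489) = +1.437 V.

+1.437 V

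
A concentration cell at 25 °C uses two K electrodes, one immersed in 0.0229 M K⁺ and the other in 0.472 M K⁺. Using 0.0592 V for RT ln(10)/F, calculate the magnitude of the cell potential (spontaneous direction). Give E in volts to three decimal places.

For a concentration cell E°cell = 0. The 0.472 M side is the cathode (reduction is favoured where [K⁺] is higher).
With n = 1, E = −(0.0592/1) log([K⁺]ₐₙ/[K⁺]꜀ₐₜ) = −(0.0592/1) log(0.0229/0.472) = −(0.0592/1)(-1.314) = +0.078 V.

+0.078 V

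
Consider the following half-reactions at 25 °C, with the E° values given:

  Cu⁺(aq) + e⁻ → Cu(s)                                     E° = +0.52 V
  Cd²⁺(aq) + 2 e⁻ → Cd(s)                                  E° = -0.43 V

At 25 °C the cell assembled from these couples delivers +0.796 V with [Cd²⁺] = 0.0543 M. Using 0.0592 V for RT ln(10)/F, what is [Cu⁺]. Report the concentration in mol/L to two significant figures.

0.00058 M

Cu⁺/Cu is the cathode, Cd²⁺/Cd the anode: E°cell = +0.95 V, n = 2.
Overall reaction: 2 Cu⁺(aq) + Cd(s) → 2 Cu(s) + Cd²⁺(aq); Q = [Cd²⁺]^1/[Cu⁺]^2.
From E = E° − (0.0592/n) log Q: log Q = (E° − E)·n/0.0592 = (+0.95 − (+0.796))·2/0.0592 = 5.2027.
So 2·log[Cu⁺] = 1·log(0.0543) − log Q = -1.2652 − (5.2027) = -6.4679; log[Cu⁺] = -6.4679 / 2 = -3.2340; [Cu⁺] = 10^(-3.2340) ≈ 0.00058 M.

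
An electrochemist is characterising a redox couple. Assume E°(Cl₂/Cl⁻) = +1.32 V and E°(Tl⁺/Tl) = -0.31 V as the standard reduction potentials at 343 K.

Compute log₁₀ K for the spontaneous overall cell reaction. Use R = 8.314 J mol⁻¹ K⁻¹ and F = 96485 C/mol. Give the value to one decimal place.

Cathode: Cl₂/Cl⁻; anode: Tl⁺/Tl. E°cell = (+1.32) − (-0.31) = +1.63 V, with n = 2.
ΔG° = −nFE° = −RT ln K, so ln K = nFE°/(RT) = (2)(96485)(+1.63) / ((8.314)(343)) = 110.299.
log₁₀ K = 110.299 / ln 10 = 47.9.

47.9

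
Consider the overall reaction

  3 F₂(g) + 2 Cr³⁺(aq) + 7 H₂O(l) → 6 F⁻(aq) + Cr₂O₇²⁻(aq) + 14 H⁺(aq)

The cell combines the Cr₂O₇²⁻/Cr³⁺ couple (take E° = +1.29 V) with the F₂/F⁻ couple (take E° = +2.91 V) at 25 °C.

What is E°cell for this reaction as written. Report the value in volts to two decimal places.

+1.62 V

The F₂/F⁻ couple has the higher reduction potential, so it is the cathode; Cr₂O₇²⁻/Cr³⁺ is oxidised at the anode.
E°cell = E°(cathode) − E°(anode) = (+2.91) − (+1.29) = +1.62 V.
Since E°cell > 0, the reaction is spontaneous under standard conditions.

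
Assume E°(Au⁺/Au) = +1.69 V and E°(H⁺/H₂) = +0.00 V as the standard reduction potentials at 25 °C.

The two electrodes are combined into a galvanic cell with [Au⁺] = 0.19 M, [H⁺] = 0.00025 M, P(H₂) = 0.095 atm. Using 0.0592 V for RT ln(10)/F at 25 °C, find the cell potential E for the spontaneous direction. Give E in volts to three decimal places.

Au⁺/Au is the cathode (higher E°), H⁺/H₂ the anode: E°cell = +1.69 − (+0.00) = +1.69 V, n = 2.
Overall: 2 Au⁺(aq) + H₂(g) → 2 Au(s) + 2 H⁺(aq)
Q = [H⁺]^2 / ([Au⁺]^2·P(H₂)); log Q = -4.739.
E = E° − (0.0592/n) log Q = +1.69 − (0.0592/2)(-4.739) = +1.830 V.

+1.830 V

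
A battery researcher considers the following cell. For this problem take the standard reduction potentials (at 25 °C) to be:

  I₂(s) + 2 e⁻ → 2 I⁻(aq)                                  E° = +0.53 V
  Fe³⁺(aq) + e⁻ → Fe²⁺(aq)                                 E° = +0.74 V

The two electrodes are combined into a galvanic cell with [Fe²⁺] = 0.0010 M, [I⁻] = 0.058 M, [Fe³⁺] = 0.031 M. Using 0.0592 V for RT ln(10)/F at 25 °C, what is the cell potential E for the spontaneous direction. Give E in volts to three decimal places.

+0.225 V

Fe³⁺/Fe²⁺ is the cathode (higher E°), I₂/I⁻ the anode: E°cell = +0.74 − (+0.53) = +0.21 V, n = 2.
Overall: 2 Fe³⁺(aq) + 2 I⁻(aq) → 2 Fe²⁺(aq) + I₂(s)
Q = [Fe²⁺]^2 / ([Fe³⁺]^2·[I⁻]^2); log Q = -0.510.
E = E° − (0.0592/n) log Q = +0.21 − (0.0592/2)(-0.510) = +0.225 V.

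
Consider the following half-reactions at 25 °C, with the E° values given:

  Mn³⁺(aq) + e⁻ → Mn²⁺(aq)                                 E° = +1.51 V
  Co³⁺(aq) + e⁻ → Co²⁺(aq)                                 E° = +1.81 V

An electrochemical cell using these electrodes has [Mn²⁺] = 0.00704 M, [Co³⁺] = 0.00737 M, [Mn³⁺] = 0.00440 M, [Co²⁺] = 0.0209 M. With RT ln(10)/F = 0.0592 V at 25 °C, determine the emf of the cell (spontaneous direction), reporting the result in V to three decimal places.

+0.285 V

Co³⁺/Co²⁺ is the cathode (higher E°), Mn³⁺/Mn²⁺ the anode: E°cell = +1.81 − (+1.51) = +0.30 V, n = 1.
Overall: Co³⁺(aq) + Mn²⁺(aq) → Co²⁺(aq) + Mn³⁺(aq)
Q = [Co²⁺]·[Mn³⁺] / ([Co³⁺]·[Mn²⁺]); log Q = 0.249.
E = E° − (0.0592/n) log Q = +0.30 − (0.0592/1)(0.249) = +0.285 V.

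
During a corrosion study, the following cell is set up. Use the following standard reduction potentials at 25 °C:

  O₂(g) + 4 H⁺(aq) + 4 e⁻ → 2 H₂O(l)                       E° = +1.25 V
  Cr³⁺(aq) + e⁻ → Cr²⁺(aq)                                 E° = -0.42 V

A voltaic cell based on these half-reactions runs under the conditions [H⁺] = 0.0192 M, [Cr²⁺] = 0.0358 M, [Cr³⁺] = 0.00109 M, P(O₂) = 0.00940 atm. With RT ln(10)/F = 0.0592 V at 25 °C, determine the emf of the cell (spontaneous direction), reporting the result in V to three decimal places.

O₂/H₂O is the cathode (higher E°), Cr³⁺/Cr²⁺ the anode: E°cell = +1.25 − (-0.42) = +1.67 V, n = 4.
Overall: O₂(g) + 4 H⁺(aq) + 4 Cr²⁺(aq) → 2 H₂O(l) + 4 Cr³⁺(aq)
Q = [Cr³⁺]^4 / (P(O₂)·[H⁺]^4·[Cr²⁺]^4); log Q = 2.828.
E = E° − (0.0592/n) log Q = +1.67 − (0.0592/4)(2.828) = +1.628 V.

+1.628 V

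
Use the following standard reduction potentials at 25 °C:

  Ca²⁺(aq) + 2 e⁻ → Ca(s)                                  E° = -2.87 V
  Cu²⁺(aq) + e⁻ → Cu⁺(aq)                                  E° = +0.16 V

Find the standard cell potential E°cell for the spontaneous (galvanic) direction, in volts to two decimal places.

The Cu²⁺/Cu⁺ couple has the higher reduction potential, so it is the cathode; Ca²⁺/Ca is oxidised at the anode.
E°cell = E°(cathode) − E°(anode) = (+0.16) − (-2.87) = +3.03 V.

+3.03 V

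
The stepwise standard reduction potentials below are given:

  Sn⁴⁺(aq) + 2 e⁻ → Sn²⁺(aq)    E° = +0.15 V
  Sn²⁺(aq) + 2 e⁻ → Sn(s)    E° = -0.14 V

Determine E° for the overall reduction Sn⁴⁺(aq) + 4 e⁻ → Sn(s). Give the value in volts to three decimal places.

+0.005 V

Since ΔG° = −nFE° is additive over sequential reductions, n₃E°₃ = n₁E°₁ + n₂E°₂.
E°₃ = (2×+0.15 + 2×-0.14) / 4 = (+0.020) / 4 = +0.005 V.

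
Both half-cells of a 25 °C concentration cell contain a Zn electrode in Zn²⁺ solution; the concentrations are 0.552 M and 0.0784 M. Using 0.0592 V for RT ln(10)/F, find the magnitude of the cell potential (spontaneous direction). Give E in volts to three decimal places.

+0.025 V

For a concentration cell E°cell = 0. The 0.552 M side is the cathode (reduction is favoured where [Zn²⁺] is higher).
With n = 2, E = −(0.0592/2) log([Zn²⁺]ₐₙ/[Zn²⁺]꜀ₐₜ) = −(0.0592/2) log(0.0784/0.552) = −(0.0592/2)(-0.848) = +0.025 V.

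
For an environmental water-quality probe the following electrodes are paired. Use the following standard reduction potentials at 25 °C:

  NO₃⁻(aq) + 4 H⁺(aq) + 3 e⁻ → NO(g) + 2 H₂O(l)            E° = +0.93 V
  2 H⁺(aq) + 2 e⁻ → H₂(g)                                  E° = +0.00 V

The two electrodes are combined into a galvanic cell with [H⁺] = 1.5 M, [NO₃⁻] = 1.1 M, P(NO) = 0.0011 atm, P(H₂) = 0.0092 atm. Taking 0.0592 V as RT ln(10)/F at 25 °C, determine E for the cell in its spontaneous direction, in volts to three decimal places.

+0.932 V

NO₃⁻/NO is the cathode (higher E°), H⁺/H₂ the anode: E°cell = +0.93 − (+0.00) = +0.93 V, n = 6.
Overall: 2 NO₃⁻(aq) + 2 H⁺(aq) + 3 H₂(g) → 2 NO(g) + 4 H₂O(l)
Q = P(NO)^2 / ([NO₃⁻]^2·[H⁺]^2·P(H₂)^3); log Q = -0.244.
E = E° − (0.0592/n) log Q = +0.93 − (0.0592/6)(-0.244) = +0.932 V.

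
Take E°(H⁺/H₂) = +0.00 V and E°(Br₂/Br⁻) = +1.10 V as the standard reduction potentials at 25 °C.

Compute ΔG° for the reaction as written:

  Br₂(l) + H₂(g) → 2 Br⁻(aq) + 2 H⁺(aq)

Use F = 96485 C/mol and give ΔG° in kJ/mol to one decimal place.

As written, Br₂/Br⁻ is reduced (cathode) and H⁺/H₂ is oxidised (anode), so E°cell = (+1.10) − (+0.00) = +1.10 V.
Balancing electrons gives n = 2.
ΔG° = −nFE° = −(2)(96485)(+1.10) = -212,267 J = -212.3 kJ/mol.

-212.3 kJ/mol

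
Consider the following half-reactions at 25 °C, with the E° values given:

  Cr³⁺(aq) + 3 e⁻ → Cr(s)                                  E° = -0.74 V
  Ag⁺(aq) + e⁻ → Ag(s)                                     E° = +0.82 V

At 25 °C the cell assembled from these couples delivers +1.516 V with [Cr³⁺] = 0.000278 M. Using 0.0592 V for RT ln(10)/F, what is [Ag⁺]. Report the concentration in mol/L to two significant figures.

Ag⁺/Ag is the cathode, Cr³⁺/Cr the anode: E°cell = +1.56 V, n = 3.
Overall reaction: 3 Ag⁺(aq) + Cr(s) → 3 Ag(s) + Cr³⁺(aq); Q = [Cr³⁺]^1/[Ag⁺]^3.
From E = E° − (0.0592/n) log Q: log Q = (E° − E)·n/0.0592 = (+1.56 − (+1.516))·3/0.0592 = 2.2297.
So 3·log[Ag⁺] = 1·log(0.000278) − log Q = -3.5560 − (2.2297) = -5.7857; log[Ag⁺] = -5.7857 / 3 = -1.9286; [Ag⁺] = 10^(-1.9286) ≈ 0.012 M.

0.012 M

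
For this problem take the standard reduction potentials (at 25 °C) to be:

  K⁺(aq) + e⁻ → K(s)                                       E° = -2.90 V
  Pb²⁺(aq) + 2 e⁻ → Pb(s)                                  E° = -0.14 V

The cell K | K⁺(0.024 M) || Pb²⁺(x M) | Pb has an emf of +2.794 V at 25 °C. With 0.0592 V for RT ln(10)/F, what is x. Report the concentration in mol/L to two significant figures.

Pb²⁺/Pb is the cathode, K⁺/K the anode: E°cell = +2.76 V, n = 2.
Overall reaction: Pb²⁺(aq) + 2 K(s) → Pb(s) + 2 K⁺(aq); Q = [K⁺]^2/[Pb²⁺]^1.
From E = E° − (0.0592/n) log Q: log Q = (E° − E)·n/0.0592 = (+2.76 − (+2.794))·2/0.0592 = -1.1486.
So 1·log[Pb²⁺] = 2·log(0.024) − log Q = -3.2396 − (-1.1486) = -2.0910; [Pb²⁺] = 10^(-2.0910) ≈ 0.0081 M.

0.0081 M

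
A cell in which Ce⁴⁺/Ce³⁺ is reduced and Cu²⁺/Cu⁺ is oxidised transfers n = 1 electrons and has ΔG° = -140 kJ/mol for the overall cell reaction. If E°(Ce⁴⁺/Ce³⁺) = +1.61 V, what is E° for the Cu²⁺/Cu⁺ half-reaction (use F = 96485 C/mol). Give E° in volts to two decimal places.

+0.16 V

E°cell = −ΔG°/(nF) = −(-140×10³)/((1)(96485)) = +1.451 V.
Since Ce⁴⁺/Ce³⁺ is the cathode and Cu²⁺/Cu⁺ the anode, E°cell = E°(Ce⁴⁺/Ce³⁺) − E°(Cu²⁺/Cu⁺).
So E°(Cu²⁺/Cu⁺) = E°(Ce⁴⁺/Ce³⁺) − E°cell = (+1.61) − (+1.451) = +0.16 V.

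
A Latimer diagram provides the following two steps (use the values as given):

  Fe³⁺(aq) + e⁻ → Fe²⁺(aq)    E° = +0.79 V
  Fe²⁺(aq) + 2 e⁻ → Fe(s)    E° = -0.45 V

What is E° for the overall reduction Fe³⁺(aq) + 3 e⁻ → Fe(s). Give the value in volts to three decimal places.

-0.037 V

Adding the free-energy changes (−nFE°) of the two steps gives −n₃FE°₃ = −n₁FE°₁ − n₂FE°₂.
E°₃ = (1×+0.79 + 2×-0.45) / 3 = (-0.110) / 3 = -0.037 V.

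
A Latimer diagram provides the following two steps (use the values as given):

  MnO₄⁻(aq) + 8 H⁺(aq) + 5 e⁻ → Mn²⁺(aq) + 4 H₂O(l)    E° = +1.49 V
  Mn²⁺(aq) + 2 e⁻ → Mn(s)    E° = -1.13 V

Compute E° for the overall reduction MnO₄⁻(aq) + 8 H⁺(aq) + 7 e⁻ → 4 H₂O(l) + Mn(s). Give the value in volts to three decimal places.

Standard free energies of sequential steps add: ΔG°₃ = ΔG°₁ + ΔG°₂, so n₃E°₃ = n₁E°₁ + n₂E°₂.
E°₃ = (5×+1.49 + 2×-1.13) / 7 = (+5.190) / 7 = +0.741 V.

+0.741 V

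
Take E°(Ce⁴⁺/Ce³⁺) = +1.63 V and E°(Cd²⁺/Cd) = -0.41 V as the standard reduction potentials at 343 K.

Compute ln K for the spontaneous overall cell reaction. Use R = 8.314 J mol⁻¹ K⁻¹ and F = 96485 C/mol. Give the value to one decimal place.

Cathode: Ce⁴⁺/Ce³⁺; anode: Cd²⁺/Cd. E°cell = (+1.63) − (-0.41) = +2.04 V, with n = 2.
ΔG° = −nFE° = −RT ln K, so ln K = nFE°/(RT) = (2)(96485)(+2.04) / ((8.314)(343)) = 138.043.

138.0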